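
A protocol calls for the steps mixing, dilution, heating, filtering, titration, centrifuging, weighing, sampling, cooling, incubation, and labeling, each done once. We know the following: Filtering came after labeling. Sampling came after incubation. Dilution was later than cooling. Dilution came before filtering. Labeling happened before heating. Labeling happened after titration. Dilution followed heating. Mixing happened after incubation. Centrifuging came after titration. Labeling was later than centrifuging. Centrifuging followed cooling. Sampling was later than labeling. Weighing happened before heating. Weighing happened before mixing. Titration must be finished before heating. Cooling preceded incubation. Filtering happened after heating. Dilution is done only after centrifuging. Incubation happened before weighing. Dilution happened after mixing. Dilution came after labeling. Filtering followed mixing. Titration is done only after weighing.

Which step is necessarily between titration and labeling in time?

centrifuging

Tracing the constraints gives titration → centrifuging → labeling, so centrifuging sits after titration and before labeling.
No other step is forced both after titration and before labeling.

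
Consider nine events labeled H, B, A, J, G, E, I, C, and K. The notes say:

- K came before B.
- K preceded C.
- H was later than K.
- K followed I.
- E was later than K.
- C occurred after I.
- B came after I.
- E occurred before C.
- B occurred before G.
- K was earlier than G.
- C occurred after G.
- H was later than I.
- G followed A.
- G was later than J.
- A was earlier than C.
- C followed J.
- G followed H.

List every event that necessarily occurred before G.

A, B, H, I, J, K

Directly stated before G: A, B, H, J, and K.
I reaches G via I → H → G.
No chain forces C (or any of the others) ahead of G.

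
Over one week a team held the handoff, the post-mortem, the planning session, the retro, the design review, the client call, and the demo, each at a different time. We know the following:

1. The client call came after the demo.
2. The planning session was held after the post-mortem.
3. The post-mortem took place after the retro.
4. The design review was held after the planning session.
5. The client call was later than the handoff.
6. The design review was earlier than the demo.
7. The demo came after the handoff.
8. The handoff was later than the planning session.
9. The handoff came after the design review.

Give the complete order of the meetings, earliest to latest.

the retro, the post-mortem, the planning session, the design review, the handoff, the demo, the client call

The constraints fix every adjacent pair, so only one ordering works:
the retro → the post-mortem → the planning session → the design review → the handoff → the demo → the client call.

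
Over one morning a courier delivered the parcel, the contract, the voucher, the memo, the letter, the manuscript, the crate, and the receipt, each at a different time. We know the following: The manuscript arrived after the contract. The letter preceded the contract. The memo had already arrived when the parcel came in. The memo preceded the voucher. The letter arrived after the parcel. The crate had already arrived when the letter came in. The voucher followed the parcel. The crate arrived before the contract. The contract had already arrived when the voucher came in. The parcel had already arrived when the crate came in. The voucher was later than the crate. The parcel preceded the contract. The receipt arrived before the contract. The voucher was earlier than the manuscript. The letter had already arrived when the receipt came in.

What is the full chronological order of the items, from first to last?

the memo, the parcel, the crate, the letter, the receipt, the contract, the voucher, the manuscript

The constraints fix every adjacent pair, so only one ordering works:
the memo → the parcel → the crate → the letter → the receipt → the contract → the voucher → the manuscript.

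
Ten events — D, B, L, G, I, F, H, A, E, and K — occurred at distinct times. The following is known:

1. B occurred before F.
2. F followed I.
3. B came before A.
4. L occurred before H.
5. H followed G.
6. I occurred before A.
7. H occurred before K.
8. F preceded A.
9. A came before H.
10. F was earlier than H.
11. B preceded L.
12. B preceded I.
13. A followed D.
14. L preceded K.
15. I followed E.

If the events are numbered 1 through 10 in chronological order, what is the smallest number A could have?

B, D, E, F, and I must all come before A — 5 forced predecessors.
Nothing else is forced ahead of A, so its earliest slot is position 5 + 1 = 6.

6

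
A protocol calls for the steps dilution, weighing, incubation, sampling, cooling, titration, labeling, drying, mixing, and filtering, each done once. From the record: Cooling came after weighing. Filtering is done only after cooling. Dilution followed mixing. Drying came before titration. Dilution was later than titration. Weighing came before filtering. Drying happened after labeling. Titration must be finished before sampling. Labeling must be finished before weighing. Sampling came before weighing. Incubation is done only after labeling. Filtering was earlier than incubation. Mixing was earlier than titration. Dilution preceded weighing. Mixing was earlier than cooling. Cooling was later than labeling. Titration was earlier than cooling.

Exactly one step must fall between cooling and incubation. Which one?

filtering

Tracing the constraints gives cooling → filtering → incubation, so filtering sits after cooling and before incubation.
No other step is forced both after cooling and before incubation.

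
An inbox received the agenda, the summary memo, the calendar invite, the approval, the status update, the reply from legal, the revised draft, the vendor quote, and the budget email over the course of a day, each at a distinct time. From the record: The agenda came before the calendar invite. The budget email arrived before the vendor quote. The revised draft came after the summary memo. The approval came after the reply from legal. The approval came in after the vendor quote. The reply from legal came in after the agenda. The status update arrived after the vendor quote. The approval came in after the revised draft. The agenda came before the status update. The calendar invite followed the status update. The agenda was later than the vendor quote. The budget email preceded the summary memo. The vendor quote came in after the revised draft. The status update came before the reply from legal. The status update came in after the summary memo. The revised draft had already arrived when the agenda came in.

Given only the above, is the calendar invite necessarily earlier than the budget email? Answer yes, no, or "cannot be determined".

no

Tracing the constraints gives the budget email → the summary memo → the status update → the calendar invite, so the budget email must come before the calendar invite.
That means the calendar invite cannot be before the budget email.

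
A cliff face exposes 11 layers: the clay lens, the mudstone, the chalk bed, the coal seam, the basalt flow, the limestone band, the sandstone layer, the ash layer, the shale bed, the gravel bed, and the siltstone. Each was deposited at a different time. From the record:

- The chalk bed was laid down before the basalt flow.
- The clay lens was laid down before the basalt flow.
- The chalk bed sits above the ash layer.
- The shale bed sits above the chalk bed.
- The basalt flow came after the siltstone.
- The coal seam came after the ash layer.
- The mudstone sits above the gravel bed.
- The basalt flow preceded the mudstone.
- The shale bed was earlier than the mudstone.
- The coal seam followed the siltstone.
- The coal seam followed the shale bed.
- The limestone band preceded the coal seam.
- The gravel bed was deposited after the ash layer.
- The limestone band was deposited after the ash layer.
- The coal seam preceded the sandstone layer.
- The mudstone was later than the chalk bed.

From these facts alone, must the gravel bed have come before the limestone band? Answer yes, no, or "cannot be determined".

No chain of stated constraints runs from the gravel bed to the limestone band, and none runs from the limestone band to the gravel bed either.
So the relative order of the gravel bed and the limestone band is not fixed by the given facts.

cannot be determined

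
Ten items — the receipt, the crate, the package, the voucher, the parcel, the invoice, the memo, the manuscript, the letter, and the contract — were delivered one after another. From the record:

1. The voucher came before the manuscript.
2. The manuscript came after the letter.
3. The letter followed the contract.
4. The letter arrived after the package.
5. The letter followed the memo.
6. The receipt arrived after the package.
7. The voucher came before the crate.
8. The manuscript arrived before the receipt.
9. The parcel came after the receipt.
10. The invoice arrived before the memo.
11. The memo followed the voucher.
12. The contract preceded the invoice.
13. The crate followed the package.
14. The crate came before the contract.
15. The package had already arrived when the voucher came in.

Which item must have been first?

the package

The package has a chain of constraints placing it before every other item, so the package must be first.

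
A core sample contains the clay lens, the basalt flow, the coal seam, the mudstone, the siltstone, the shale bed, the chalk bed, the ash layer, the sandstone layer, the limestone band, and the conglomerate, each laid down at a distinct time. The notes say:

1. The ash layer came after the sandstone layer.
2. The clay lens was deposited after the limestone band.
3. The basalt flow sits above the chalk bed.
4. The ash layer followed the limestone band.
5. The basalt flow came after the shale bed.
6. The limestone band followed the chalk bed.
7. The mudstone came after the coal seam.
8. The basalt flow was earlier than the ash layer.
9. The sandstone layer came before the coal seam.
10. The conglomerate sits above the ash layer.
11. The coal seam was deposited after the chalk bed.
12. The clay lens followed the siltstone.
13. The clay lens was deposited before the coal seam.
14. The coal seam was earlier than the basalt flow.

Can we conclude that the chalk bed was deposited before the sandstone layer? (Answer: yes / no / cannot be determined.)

cannot be determined

No chain of stated constraints runs from the chalk bed to the sandstone layer, and none runs from the sandstone layer to the chalk bed either.
So the relative order of the chalk bed and the sandstone layer is not fixed by the given facts.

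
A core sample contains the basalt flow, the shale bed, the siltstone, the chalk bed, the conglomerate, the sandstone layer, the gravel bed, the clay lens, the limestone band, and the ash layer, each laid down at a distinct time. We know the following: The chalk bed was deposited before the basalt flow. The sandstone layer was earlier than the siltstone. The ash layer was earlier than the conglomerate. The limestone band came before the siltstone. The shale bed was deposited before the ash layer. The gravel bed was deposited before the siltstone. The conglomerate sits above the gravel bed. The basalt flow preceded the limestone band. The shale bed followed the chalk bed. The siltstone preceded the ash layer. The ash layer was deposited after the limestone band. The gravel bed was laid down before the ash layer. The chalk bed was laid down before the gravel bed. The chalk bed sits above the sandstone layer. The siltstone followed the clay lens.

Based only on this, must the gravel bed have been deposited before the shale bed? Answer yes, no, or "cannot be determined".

cannot be determined

No chain of stated constraints runs from the gravel bed to the shale bed, and none runs from the shale bed to the gravel bed either.
So the relative order of the gravel bed and the shale bed is not fixed by the given facts.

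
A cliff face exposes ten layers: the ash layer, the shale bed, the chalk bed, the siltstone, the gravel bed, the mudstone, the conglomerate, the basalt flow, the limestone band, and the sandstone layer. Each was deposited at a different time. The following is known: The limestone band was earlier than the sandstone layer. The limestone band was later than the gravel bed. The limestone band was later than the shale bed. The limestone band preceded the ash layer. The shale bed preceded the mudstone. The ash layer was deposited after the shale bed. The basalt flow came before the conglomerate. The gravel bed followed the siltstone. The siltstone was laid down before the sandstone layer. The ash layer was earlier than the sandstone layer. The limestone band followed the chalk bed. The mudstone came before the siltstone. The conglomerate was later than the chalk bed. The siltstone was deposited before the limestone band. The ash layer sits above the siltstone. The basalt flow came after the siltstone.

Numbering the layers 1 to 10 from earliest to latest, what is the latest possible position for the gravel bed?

7

The gravel bed must come before the ash layer, the limestone band, and the sandstone layer — 3 layers forced after it.
Everything else can be placed before the gravel bed in some valid order, so the gravel bed can sit as late as position 10 − 3 = 7.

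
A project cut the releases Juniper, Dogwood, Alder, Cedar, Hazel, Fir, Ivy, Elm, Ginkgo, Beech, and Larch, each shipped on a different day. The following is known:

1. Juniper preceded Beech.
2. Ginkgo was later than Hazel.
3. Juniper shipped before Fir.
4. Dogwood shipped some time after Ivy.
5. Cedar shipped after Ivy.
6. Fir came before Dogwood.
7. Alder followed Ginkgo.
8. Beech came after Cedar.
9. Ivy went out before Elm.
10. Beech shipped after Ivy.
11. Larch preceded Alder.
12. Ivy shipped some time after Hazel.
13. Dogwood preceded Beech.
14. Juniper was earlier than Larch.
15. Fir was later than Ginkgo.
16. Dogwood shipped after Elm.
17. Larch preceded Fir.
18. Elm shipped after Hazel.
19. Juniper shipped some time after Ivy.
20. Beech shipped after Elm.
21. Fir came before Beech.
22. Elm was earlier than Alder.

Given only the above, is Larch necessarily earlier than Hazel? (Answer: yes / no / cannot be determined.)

Tracing the constraints gives Hazel → Ivy → Juniper → Larch, so Hazel must come before Larch.
That means Larch cannot be before Hazel.

no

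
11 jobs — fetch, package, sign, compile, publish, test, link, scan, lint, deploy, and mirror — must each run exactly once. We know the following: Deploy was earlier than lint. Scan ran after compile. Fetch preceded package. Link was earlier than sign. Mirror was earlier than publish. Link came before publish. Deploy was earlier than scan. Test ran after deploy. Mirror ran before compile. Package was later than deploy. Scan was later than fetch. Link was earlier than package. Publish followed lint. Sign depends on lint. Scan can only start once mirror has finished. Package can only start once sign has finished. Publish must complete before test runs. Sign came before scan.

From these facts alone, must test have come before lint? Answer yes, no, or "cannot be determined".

no

Tracing the constraints gives lint → publish → test, so lint must come before test.
That means test cannot be before lint.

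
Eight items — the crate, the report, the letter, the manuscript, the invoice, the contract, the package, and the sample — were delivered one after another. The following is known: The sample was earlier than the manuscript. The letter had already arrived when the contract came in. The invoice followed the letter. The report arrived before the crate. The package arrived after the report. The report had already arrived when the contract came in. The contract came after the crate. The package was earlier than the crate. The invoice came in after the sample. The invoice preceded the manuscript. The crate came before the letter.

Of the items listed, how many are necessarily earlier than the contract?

4

Directly stated before the contract: the crate, the letter, and the report.
The package reaches the contract via the package → the crate → the contract.
No chain forces the invoice (or any of the others) ahead of the contract.
That's the crate, the letter, the package, and the report — 4 in all.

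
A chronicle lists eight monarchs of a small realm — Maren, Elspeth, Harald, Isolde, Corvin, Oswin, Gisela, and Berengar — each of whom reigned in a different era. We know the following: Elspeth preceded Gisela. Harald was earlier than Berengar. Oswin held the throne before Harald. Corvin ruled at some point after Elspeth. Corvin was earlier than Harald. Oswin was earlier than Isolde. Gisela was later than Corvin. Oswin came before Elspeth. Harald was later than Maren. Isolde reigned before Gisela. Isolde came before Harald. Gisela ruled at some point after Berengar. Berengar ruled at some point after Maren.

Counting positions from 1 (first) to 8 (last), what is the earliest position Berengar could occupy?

Corvin, Elspeth, Harald, Isolde, Maren, and Oswin must all come before Berengar — 6 forced predecessors.
Nothing else is forced ahead of Berengar, so their earliest slot is position 6 + 1 = 7.

7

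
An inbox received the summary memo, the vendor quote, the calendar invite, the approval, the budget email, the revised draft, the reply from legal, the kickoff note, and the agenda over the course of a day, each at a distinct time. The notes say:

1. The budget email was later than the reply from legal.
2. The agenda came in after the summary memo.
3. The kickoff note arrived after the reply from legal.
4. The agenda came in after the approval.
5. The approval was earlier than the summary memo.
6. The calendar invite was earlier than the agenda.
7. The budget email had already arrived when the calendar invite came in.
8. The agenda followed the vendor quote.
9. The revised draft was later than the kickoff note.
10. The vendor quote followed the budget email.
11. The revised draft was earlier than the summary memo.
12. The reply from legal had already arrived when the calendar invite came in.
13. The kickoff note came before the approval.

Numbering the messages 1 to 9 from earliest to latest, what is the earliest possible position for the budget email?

2

The reply from legal must come before the budget email — 1 forced predecessor.
Nothing else is forced ahead of the budget email, so its earliest slot is position 1 + 1 = 2.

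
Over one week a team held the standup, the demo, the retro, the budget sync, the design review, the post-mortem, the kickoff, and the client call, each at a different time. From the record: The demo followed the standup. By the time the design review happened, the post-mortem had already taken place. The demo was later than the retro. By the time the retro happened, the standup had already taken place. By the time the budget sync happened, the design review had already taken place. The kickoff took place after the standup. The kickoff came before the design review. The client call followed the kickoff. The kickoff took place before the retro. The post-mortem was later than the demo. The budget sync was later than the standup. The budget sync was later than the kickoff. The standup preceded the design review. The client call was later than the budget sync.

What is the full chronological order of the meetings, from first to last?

The constraints fix every adjacent pair, so only one ordering works:
the standup → the kickoff → the retro → the demo → the post-mortem → the design review → the budget sync → the client call.

the standup, the kickoff, the retro, the demo, the post-mortem, the design review, the budget sync, the client call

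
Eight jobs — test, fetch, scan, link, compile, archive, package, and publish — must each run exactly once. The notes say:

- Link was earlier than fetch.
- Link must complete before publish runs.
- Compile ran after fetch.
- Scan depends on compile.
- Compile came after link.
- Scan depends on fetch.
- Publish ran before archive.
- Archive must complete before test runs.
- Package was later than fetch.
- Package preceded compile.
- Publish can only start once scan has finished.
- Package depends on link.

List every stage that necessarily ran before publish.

compile, fetch, link, package, scan

Directly stated before publish: link and scan.
Compile reaches publish via compile → scan → publish.
Fetch reaches publish via fetch → scan → publish.
Package reaches publish via package → compile → scan → publish.
No chain forces archive (or any of the others) ahead of publish.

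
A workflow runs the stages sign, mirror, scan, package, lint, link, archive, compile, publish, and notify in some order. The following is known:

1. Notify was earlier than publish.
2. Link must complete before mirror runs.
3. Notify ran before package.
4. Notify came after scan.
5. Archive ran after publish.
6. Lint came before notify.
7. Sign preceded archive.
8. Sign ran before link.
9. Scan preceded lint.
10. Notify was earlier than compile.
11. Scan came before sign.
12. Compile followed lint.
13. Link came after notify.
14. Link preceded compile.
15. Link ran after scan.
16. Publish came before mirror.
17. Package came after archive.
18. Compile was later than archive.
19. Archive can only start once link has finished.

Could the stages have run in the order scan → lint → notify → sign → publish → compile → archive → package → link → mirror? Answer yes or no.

The constraints require archive before compile, but in the proposed sequence compile appears ahead of archive. That one violation is enough.

no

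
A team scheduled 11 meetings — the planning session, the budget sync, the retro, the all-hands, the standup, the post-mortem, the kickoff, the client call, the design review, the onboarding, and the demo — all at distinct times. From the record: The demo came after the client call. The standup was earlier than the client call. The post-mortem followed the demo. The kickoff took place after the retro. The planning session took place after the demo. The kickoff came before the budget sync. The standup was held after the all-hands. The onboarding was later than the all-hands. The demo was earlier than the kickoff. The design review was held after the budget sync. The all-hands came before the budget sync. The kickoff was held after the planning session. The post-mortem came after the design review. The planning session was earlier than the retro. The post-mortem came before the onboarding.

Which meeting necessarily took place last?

Every other meeting has a chain of constraints placing it before the onboarding, so the onboarding is last.

the onboarding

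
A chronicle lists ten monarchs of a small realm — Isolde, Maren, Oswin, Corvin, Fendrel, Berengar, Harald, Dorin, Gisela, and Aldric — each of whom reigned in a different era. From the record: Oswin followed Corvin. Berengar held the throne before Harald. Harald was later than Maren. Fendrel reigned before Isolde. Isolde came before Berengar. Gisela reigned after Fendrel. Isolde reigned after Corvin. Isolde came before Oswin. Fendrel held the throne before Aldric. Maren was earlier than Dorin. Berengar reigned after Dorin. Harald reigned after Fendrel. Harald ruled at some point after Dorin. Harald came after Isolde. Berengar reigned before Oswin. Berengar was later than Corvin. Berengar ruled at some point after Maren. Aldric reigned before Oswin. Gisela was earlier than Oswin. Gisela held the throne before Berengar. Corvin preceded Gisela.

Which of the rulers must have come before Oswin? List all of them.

Aldric, Berengar, Corvin, Dorin, Fendrel, Gisela, Isolde, Maren

Directly stated before Oswin: Aldric, Berengar, Corvin, Gisela, and Isolde.
Dorin reaches Oswin via Dorin → Berengar → Oswin.
Fendrel reaches Oswin via Fendrel → Gisela → Oswin.
Maren reaches Oswin via Maren → Berengar → Oswin.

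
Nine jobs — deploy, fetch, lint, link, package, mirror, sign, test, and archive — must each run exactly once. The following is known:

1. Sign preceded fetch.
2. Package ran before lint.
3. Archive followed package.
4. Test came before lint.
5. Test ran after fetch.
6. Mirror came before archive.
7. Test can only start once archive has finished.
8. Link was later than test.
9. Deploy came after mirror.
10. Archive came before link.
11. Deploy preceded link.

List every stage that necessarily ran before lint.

Directly stated before lint: package and test.
Archive reaches lint via archive → test → lint.
Fetch reaches lint via fetch → test → lint.
Mirror reaches lint via mirror → archive → test → lint.
Likewise sign reaches lint by chaining the stated constraints.

archive, fetch, mirror, package, sign, test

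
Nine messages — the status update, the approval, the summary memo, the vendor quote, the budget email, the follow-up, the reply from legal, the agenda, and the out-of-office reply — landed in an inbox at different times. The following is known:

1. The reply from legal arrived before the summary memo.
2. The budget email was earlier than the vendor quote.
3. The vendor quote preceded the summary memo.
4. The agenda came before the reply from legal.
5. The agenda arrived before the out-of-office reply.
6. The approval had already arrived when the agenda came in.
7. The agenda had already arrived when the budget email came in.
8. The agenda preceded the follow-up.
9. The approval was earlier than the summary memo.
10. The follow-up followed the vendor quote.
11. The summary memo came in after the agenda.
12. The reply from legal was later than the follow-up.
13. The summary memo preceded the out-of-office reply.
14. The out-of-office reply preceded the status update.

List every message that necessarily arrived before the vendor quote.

Directly stated before the vendor quote: the budget email.
The agenda reaches the vendor quote via the agenda → the budget email → the vendor quote.
The approval reaches the vendor quote via the approval → the agenda → the budget email → the vendor quote.
No chain forces the summary memo (or any of the others) ahead of the vendor quote.

the agenda, the approval, the budget email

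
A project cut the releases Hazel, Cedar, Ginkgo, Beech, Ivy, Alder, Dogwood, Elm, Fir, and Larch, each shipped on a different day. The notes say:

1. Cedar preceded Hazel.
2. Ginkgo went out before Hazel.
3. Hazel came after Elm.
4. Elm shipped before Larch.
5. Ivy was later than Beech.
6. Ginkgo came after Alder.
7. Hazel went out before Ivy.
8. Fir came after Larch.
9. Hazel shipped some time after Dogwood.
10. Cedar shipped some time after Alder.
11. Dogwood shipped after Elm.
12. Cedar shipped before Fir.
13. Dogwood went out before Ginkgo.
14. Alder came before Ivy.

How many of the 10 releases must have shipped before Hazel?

Directly stated before Hazel: Cedar, Dogwood, Elm, and Ginkgo.
Alder reaches Hazel via Alder → Cedar → Hazel.
No chain forces Ivy (or any of the others) ahead of Hazel.
That's Alder, Cedar, Dogwood, Elm, and Ginkgo — 5 in all.

5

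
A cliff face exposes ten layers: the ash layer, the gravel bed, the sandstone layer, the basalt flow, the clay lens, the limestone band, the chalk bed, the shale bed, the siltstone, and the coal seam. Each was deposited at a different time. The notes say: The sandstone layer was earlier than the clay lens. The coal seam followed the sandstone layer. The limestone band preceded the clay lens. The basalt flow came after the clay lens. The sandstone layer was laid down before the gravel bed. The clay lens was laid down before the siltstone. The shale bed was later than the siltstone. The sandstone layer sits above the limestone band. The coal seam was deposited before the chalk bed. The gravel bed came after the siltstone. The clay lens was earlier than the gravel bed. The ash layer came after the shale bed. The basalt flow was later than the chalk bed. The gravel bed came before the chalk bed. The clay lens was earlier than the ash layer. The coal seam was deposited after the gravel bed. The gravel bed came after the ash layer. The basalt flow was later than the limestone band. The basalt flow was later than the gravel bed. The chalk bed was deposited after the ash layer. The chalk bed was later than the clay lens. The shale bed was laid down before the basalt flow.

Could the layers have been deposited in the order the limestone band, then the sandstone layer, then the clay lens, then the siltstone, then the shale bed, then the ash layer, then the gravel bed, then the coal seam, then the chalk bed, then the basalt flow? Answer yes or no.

yes

Check each stated constraint against the proposed order — e.g. the clay lens is ahead of the basalt flow; the limestone band is ahead of the basalt flow. Every pair is in the required order; nothing is violated.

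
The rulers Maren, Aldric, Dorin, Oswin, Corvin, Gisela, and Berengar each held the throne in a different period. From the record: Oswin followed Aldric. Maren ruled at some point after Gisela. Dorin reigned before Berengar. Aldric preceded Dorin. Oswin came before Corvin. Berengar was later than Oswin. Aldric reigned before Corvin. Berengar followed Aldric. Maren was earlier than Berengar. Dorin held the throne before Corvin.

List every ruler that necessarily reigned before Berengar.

Directly stated before Berengar: Aldric, Dorin, Maren, and Oswin.
Gisela reaches Berengar via Gisela → Maren → Berengar.
No chain forces Corvin ahead of Berengar.

Aldric, Dorin, Gisela, Maren, Oswin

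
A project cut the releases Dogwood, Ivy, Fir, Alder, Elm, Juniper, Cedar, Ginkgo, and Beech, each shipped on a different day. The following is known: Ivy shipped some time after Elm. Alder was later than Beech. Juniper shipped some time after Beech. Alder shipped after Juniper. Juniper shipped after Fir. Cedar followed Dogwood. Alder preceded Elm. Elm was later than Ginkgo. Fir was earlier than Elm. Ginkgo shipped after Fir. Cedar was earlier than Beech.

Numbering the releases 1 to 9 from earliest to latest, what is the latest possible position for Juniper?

6

Juniper must come before Alder, Elm, and Ivy — 3 releases forced after it.
Everything else can be placed before Juniper in some valid order, so Juniper can sit as late as position 9 − 3 = 6.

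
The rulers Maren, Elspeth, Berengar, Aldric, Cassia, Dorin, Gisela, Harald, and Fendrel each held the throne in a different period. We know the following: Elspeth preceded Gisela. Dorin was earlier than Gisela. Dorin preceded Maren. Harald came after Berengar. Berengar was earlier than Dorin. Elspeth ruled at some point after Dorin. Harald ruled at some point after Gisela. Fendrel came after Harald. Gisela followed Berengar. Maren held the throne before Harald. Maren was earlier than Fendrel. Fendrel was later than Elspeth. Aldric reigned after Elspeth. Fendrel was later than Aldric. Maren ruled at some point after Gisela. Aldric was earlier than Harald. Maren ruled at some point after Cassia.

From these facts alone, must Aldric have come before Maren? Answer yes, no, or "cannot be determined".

No chain of stated constraints runs from Aldric to Maren, and none runs from Maren to Aldric either.
So the relative order of Aldric and Maren is not fixed by the given facts.

cannot be determined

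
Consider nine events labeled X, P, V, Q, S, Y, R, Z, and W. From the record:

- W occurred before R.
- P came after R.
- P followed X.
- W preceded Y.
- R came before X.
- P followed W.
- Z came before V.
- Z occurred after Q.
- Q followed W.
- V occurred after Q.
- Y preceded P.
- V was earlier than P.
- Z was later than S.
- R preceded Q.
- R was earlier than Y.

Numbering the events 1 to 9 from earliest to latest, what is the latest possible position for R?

3

R must come before P, Q, V, X, Y, and Z — 6 events forced after it.
Everything else can be placed before R in some valid order, so R can sit as late as position 9 − 6 = 3.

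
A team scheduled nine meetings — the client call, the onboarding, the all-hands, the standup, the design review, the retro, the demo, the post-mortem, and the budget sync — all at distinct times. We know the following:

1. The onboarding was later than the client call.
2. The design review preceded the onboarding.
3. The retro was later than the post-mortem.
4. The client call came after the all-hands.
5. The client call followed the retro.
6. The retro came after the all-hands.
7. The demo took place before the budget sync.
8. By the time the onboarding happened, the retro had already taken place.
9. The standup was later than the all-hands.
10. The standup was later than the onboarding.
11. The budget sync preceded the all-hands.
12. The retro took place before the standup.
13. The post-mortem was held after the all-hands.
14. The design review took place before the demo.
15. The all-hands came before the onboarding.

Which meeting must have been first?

the design review

The design review has a chain of constraints placing it before every other meeting, so the design review must be first.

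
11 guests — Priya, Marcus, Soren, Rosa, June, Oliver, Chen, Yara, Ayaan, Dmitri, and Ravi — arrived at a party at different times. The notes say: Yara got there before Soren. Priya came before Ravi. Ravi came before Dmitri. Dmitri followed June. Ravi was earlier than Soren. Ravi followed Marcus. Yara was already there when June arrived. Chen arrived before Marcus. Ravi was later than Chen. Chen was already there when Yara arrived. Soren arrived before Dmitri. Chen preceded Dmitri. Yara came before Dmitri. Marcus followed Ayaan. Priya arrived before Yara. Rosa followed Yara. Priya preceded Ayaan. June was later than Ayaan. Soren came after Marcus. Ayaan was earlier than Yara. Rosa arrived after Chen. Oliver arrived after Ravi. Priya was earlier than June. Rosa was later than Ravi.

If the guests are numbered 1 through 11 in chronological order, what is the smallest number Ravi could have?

5

Ayaan, Chen, Marcus, and Priya must all come before Ravi — 4 forced predecessors.
Nothing else is forced ahead of Ravi, so their earliest slot is position 4 + 1 = 5.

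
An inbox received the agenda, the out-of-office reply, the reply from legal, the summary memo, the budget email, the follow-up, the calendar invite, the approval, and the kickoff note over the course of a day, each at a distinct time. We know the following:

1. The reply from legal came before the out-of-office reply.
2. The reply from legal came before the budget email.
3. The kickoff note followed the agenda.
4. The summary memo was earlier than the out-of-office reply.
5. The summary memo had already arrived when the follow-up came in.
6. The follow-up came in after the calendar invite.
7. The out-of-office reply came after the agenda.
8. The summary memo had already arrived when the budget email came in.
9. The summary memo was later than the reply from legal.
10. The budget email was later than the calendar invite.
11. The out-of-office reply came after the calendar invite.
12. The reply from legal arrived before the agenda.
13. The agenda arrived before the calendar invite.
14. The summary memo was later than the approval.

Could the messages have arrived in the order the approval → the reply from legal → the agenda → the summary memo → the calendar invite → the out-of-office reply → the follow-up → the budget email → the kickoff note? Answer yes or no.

yes

Check each stated constraint against the proposed order — e.g. the reply from legal is ahead of the budget email; the agenda is ahead of the kickoff note. Every pair is in the required order; nothing is violated.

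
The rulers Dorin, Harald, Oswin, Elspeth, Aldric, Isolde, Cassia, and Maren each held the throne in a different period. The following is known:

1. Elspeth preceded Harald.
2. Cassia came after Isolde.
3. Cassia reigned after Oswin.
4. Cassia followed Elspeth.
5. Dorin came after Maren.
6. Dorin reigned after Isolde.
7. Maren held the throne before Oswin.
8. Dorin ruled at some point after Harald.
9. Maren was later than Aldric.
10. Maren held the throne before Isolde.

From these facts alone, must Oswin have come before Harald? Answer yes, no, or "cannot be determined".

No chain of stated constraints runs from Oswin to Harald, and none runs from Harald to Oswin either.
So the relative order of Oswin and Harald is not fixed by the given facts.

cannot be determined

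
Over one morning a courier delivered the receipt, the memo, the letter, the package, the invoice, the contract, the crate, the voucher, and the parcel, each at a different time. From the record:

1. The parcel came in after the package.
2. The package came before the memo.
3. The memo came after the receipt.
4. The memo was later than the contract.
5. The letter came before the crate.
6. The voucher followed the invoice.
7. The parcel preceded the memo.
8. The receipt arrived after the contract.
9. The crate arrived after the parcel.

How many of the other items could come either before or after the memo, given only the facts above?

Forced before the memo: the contract, the package, the parcel, and the receipt.
That leaves the crate, the invoice, the letter, and the voucher with no forced order relative to the memo — 4.

4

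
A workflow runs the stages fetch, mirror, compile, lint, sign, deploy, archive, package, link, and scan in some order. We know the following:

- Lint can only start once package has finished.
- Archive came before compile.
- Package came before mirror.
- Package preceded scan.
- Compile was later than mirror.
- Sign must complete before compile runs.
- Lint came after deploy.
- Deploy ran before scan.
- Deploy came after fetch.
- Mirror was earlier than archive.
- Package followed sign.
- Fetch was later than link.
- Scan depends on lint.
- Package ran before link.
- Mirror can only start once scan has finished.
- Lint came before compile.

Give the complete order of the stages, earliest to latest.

sign, package, link, fetch, deploy, lint, scan, mirror, archive, compile

The constraints fix every adjacent pair, so only one ordering works:
sign → package → link → fetch → deploy → lint → scan → mirror → archive → compile.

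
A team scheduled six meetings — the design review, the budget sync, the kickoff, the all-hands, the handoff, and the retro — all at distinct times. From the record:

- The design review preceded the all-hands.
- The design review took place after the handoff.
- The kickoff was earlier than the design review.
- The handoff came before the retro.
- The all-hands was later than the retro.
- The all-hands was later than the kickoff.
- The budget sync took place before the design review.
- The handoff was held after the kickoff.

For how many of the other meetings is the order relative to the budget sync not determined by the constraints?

Forced after the budget sync: the all-hands and the design review.
That leaves the handoff, the kickoff, and the retro with no forced order relative to the budget sync — 3.

3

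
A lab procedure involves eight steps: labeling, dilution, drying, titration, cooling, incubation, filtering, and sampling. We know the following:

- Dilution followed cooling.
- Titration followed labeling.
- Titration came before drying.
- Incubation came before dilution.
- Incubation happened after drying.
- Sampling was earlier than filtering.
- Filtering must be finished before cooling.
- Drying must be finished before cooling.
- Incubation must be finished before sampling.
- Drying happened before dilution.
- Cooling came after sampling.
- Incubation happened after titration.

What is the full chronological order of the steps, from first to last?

The constraints fix every adjacent pair, so only one ordering works:
labeling → titration → drying → incubation → sampling → filtering → cooling → dilution.

labeling, titration, drying, incubation, sampling, filtering, cooling, dilution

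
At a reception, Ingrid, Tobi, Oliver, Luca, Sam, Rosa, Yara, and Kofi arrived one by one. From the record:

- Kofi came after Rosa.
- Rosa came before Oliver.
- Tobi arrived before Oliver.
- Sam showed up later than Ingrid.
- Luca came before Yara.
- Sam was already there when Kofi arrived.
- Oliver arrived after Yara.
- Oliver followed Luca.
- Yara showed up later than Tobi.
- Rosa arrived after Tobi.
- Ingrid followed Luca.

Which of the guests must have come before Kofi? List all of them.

Directly stated before Kofi: Rosa and Sam.
Ingrid reaches Kofi via Ingrid → Sam → Kofi.
Luca reaches Kofi via Luca → Ingrid → Sam → Kofi.
Tobi reaches Kofi via Tobi → Rosa → Kofi.
No chain forces Yara (or any of the others) ahead of Kofi.

Ingrid, Luca, Rosa, Sam, Tobi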